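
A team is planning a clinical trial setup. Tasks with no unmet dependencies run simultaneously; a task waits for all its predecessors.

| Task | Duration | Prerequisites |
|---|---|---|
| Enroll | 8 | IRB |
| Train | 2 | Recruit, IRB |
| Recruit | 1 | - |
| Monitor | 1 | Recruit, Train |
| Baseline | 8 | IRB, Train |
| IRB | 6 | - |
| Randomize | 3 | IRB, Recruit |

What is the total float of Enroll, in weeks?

2

IRB→Train→Baseline = 6+2+8 = 16 sets the makespan at 16 weeks.
The longest chain containing Enroll totals 14 weeks.
Slack of Enroll = 8 − 6 = 2 weeks.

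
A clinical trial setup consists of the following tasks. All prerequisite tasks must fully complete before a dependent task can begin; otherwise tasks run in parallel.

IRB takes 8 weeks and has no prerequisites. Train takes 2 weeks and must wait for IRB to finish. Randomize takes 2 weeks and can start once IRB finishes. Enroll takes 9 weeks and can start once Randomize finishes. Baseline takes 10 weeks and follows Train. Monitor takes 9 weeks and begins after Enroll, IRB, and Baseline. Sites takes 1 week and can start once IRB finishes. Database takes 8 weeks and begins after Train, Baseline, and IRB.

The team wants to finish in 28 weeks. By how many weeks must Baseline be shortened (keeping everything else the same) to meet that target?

Current finish: 29 weeks; target: 28.
Baseline is on every critical path, so each week cut from Baseline cuts the finish by one (this holds down to a finish of 28).
Need 29 − 28 = 1 week off Baseline → Baseline becomes 9 weeks, finish becomes 28.

1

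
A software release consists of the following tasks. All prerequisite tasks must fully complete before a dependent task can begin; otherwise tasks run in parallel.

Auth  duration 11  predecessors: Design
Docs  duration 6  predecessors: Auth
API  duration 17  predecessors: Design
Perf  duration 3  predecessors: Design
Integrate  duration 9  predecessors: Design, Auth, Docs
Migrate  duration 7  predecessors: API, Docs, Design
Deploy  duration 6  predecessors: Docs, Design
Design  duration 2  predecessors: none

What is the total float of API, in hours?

The longest chain is Design→Auth→Docs→Integrate = 2+11+6+9 = 28; overall finish 28 hours.
The longest chain containing API totals 26 hours.
So API can slip 21 − 19 = 2 hours.

2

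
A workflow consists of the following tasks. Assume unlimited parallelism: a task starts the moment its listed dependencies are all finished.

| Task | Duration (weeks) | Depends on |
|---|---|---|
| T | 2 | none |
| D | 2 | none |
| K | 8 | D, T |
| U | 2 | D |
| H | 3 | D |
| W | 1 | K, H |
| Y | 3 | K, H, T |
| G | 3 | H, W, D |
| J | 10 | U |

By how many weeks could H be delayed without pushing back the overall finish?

5

Critical path: T→K→W→G = 2+8+1+3 = 14, so the finish is 14 weeks.
H finishes as early as 5 and must finish by 10.
Float = 14 − 9 = 5.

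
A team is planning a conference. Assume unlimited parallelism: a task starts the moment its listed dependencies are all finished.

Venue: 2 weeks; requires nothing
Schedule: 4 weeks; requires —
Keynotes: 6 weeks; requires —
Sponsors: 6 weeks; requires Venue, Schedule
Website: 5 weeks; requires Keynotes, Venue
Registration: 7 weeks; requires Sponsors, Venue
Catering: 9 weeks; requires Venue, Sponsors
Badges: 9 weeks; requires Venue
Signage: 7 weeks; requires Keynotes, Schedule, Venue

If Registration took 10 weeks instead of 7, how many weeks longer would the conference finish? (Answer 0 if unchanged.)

The binding path is Schedule→Sponsors→Catering = 4+6+9 = 19; finish at 19 weeks.
Registration has 2 weeks of float (longest path through it is 17).
The binding chain switches to Schedule→Sponsors→Registration = 4+6+10 = 20; finish 20 weeks.
Change in finish: 20 − 19 = +1 weeks.

1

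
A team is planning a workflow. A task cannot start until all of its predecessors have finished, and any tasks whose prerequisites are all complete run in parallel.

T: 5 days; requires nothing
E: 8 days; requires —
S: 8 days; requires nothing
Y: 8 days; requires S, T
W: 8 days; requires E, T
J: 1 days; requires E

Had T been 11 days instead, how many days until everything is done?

Critical path before the change: E→W = 8+8 = 16 giving 16 days.
The longest path through T is only 13 days, so T has float 3.
New critical path: T→Y = 11+8 = 19 ⇒ 19 days.

19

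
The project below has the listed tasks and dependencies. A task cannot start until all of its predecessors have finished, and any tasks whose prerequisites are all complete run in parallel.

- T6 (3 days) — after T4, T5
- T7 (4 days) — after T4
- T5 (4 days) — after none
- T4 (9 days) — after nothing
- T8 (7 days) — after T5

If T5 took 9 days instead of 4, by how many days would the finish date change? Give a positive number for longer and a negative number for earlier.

3

The binding path is T4→T7 = 9+4 = 13; finish at 13 days.
T5 has 2 days of float (longest path through it is 11).
The binding chain switches to T5→T8 = 9+7 = 16; finish 16 days.
Change in finish: 16 − 13 = +3 days.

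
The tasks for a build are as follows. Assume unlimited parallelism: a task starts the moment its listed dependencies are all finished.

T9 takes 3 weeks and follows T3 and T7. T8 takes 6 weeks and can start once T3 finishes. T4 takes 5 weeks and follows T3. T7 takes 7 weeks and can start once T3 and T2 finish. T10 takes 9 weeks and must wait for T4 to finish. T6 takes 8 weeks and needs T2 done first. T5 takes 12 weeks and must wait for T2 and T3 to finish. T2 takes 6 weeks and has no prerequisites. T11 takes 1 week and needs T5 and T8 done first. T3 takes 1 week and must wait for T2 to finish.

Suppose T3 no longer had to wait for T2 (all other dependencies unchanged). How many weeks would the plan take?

19

Before: longest chain T2→T3→T4→T10 = 6+1+5+9 = 21, finish 21.
Without T2→T3, T3's earliest start moves from 6 to 0.
New critical path: T2→T5→T11 = 6+12+1 = 19 ⇒ 19 weeks.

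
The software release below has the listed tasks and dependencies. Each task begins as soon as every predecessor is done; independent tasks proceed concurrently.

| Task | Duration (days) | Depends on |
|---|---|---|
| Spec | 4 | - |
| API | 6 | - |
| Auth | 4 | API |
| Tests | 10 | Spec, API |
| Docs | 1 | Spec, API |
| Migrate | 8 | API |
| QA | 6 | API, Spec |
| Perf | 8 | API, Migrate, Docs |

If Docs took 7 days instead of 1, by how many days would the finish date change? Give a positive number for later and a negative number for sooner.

The binding path is API→Migrate→Perf = 6+8+8 = 22; finish at 22 days.
Docs has 7 days of float (longest path through it is 15).
That remains the longest chain; total 22 days.
Change in finish: 22 − 22 = +0 days.

0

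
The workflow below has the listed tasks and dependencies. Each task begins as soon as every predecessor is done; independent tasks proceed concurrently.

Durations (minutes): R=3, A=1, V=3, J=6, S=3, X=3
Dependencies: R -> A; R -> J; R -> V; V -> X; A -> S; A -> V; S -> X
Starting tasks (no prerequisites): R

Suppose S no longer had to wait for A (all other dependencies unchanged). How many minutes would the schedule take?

10

With the dependency in place, R→A→V→X = 3+1+3+3 = 10 sets the finish at 10 minutes.
Without A→S, S's earliest start moves from 4 to 0.
New critical path: R→A→V→X = 3+1+3+3 = 10 ⇒ 10 minutes.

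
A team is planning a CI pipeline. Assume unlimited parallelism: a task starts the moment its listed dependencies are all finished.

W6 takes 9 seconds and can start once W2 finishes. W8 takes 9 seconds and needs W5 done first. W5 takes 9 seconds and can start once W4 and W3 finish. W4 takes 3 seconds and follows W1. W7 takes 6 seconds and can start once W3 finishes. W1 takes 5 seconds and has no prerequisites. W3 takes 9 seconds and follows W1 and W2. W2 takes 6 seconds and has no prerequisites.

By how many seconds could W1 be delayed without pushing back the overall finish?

1

The longest chain is W2→W3→W5→W8 = 6+9+9+9 = 33; overall finish 33 seconds.
W1 finishes as early as 5 and must finish by 6.
So W1 can slip 6 − 5 = 1 second.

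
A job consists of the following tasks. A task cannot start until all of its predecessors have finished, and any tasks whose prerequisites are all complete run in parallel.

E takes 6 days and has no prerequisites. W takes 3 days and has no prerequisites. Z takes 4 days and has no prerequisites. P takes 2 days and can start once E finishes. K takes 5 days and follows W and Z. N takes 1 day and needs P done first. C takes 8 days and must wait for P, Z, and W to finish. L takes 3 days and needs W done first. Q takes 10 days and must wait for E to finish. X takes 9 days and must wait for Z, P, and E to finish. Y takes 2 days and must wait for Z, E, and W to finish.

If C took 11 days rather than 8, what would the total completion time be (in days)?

Critical path before the change: E→P→X = 6+2+9 = 17 giving 17 days.
C has 1 day of float (longest path through it is 16).
New critical path: E→P→C = 6+2+11 = 19 ⇒ 19 days.

19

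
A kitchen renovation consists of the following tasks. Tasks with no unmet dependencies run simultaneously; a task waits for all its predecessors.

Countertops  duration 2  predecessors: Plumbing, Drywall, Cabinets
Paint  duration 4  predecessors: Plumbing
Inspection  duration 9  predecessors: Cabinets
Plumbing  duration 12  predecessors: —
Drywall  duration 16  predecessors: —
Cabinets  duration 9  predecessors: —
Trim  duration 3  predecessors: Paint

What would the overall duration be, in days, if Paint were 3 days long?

The binding path is Plumbing→Paint→Trim = 12+4+3 = 19; finish at 19 days.
Paint is on the critical path; changing it to 3 makes that path 18 days.
The critical path is still Plumbing→Paint→Trim; finish is now 18 days.

18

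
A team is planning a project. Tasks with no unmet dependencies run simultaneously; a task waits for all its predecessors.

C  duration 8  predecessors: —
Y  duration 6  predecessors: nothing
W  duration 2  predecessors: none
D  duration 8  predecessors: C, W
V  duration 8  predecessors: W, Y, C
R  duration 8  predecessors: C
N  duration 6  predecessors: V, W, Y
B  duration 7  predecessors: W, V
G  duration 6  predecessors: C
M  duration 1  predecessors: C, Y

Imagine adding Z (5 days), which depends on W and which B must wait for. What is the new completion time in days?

23

Originally the project takes 23 days.
With Z inserted, B now waits for max(W, V, Z).
New critical path: C→V→B = 8+8+7 = 23 ⇒ 23 days.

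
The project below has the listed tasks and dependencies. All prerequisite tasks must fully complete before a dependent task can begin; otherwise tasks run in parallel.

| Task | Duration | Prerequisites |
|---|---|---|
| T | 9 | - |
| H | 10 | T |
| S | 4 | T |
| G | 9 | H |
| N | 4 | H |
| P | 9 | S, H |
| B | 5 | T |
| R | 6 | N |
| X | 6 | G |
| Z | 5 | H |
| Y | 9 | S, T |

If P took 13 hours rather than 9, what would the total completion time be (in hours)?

As given, the longest chain is T→H→G→X = 9+10+9+6 = 34, so the finish is 34 hours.
P is off the critical path — its longest chain is 28 hours, giving 6 of slack.
No other chain overtakes it, so the finish is 34 hours.

34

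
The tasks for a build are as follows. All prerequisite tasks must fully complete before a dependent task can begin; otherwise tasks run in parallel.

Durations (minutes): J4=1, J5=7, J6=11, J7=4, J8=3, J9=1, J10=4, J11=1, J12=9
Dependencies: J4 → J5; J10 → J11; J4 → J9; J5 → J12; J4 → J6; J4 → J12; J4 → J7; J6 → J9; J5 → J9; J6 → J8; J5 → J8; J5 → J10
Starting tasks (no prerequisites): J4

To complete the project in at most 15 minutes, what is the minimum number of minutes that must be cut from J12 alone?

2

Current finish: 17 minutes; target: 15.
J12 is on every critical path, so each minute cut from J12 cuts the finish by one (this holds down to a finish of 15).
Need 17 − 15 = 2 minutes off J12 → J12 becomes 7 minutes, finish becomes 15.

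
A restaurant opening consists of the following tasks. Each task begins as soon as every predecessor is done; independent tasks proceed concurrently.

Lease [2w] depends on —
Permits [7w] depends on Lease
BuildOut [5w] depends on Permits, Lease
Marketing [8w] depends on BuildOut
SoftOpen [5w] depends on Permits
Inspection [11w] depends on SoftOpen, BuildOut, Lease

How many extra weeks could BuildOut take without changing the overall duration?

0

Critical path: Lease→Permits→BuildOut→Inspection = 2+7+5+11 = 25, so the finish is 25 weeks.
BuildOut finishes as early as 14 and must finish by 14.
Slack of BuildOut = 9 − 9 = 0 weeks.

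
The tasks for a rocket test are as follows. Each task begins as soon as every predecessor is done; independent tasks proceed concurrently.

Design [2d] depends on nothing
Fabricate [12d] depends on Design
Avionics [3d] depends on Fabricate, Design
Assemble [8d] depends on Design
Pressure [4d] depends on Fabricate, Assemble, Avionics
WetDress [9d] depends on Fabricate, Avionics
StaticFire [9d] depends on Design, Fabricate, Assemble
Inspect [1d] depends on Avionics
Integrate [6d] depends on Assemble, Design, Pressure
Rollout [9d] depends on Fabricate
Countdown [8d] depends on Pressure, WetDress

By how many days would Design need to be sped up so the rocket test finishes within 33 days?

Current finish: 34 days; target: 33.
Design is on every critical path, so each day cut from Design cuts the finish by one (this holds down to a finish of 33).
Need 34 − 33 = 1 day off Design → Design becomes 1 day, finish becomes 33.

1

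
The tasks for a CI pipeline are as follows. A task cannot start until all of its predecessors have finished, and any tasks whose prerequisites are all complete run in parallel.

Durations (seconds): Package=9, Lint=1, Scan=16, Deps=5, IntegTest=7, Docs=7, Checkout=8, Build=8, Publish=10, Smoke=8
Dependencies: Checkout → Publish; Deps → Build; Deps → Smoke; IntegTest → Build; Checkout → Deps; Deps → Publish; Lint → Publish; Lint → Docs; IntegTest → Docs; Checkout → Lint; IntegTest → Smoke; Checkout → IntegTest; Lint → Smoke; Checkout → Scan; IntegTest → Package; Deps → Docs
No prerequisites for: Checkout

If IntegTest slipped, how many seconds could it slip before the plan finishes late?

Checkout→IntegTest→Package = 8+7+9 = 24 sets the makespan at 24 seconds.
Longest path through IntegTest: 24 seconds (earliest finish 15, latest finish 15).
Slack of IntegTest = 8 − 8 = 0 seconds.

0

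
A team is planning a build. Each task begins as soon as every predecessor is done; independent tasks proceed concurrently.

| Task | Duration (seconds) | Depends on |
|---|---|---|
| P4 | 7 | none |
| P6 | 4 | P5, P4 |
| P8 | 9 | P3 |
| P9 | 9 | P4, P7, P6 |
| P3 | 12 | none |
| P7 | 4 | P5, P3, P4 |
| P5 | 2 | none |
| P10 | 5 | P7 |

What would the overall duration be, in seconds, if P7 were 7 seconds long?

Actual critical path: P3→P7→P9 = 12+4+9 = 25 ⇒ 25 seconds.
P7 is on the critical path; changing it to 7 makes that path 28 seconds.
That remains the longest chain; total 28 seconds.

28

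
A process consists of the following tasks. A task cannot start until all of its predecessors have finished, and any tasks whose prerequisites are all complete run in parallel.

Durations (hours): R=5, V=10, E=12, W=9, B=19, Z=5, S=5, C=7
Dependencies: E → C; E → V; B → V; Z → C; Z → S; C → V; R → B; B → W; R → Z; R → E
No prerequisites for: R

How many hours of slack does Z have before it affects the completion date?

7

The longest chain is R→B→V = 5+19+10 = 34; overall finish 34 hours.
Longest path through Z: 27 hours (earliest finish 10, latest finish 17).
So Z can slip 17 − 10 = 7 hours.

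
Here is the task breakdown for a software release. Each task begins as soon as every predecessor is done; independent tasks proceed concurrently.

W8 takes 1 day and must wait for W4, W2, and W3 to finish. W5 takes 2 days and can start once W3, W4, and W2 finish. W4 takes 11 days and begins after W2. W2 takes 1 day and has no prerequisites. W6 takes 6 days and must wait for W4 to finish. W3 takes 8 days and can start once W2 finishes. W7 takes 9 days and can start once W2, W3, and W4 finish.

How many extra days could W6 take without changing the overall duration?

3

The longest chain is W2→W4→W7 = 1+11+9 = 21; overall finish 21 days.
Longest path through W6: 18 days (earliest finish 18, latest finish 21).
Float = 21 − 18 = 3.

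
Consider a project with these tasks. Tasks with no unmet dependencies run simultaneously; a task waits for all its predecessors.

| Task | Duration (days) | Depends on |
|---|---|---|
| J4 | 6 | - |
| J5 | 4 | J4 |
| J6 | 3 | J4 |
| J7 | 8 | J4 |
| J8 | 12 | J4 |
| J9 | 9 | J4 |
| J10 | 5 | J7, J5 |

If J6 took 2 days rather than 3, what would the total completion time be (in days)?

19

Critical path before the change: J4→J7→J10 = 6+8+5 = 19 giving 19 days.
The longest path through J6 is only 9 days, so J6 has float 10.
That remains the longest chain; total 19 days.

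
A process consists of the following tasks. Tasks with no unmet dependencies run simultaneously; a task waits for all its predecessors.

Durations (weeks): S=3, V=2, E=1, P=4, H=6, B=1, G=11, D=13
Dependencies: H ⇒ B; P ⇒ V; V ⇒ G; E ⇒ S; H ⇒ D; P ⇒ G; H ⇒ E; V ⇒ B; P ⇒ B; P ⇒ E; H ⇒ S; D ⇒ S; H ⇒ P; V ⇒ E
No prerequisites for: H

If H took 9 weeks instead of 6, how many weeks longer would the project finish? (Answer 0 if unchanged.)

Baseline: H→P→V→G = 6+4+2+11 = 23 → 23 weeks.
H is on the critical path; changing it to 9 makes that path 26 weeks.
No other chain overtakes it, so the finish is 26 weeks.
Change in finish: 26 − 23 = +3 weeks.

3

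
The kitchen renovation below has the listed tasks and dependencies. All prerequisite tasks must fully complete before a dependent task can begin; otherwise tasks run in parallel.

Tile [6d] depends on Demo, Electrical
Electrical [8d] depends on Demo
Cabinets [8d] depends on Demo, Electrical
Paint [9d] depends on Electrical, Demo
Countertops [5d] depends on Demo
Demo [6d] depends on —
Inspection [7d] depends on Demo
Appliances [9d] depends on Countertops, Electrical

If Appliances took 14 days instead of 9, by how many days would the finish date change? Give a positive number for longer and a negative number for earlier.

5

Actual critical path: Demo→Electrical→Appliances = 6+8+9 = 23 ⇒ 23 days.
Appliances lies on that path, so at 14 days the path becomes 28 days.
That remains the longest chain; total 28 days.
Change in finish: 28 − 23 = +5 days.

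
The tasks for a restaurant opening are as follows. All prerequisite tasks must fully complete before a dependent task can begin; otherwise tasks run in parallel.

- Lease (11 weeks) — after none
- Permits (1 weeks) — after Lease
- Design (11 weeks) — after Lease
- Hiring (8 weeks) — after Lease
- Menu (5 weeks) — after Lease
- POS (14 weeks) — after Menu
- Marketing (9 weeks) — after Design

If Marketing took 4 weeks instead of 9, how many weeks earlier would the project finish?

1

Actual critical path: Lease→Design→Marketing = 11+11+9 = 31 ⇒ 31 weeks.
Since Marketing is critical, the -5 change carries straight to that chain (now 26 weeks).
New critical path: Lease→Menu→POS = 11+5+14 = 30 ⇒ 30 weeks.
Change in finish: 30 − 31 = -1 weeks.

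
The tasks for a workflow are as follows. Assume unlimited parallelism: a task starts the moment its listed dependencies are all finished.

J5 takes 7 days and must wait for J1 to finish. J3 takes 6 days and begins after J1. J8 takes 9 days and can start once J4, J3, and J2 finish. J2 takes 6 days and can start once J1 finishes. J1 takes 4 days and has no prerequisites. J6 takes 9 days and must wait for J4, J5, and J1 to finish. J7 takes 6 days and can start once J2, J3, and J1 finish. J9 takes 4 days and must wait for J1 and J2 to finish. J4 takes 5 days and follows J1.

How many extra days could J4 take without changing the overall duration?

Critical path: J1→J5→J6 = 4+7+9 = 20, so the finish is 20 days.
J4 finishes as early as 9 and must finish by 11.
So J4 can slip 11 − 9 = 2 days.

2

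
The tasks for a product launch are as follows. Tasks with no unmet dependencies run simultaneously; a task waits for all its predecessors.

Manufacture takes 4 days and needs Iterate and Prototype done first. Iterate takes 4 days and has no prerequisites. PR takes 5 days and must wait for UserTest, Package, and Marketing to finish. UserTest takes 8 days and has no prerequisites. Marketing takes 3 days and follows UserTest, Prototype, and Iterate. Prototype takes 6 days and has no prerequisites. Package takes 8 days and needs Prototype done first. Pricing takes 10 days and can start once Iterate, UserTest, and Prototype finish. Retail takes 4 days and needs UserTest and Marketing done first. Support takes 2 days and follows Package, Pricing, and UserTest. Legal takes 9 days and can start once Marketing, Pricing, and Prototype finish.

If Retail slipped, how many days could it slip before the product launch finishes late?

12

Critical path: UserTest→Pricing→Legal = 8+10+9 = 27, so the finish is 27 days.
Retail finishes as early as 15 and must finish by 27.
So Retail can slip 27 − 15 = 12 days.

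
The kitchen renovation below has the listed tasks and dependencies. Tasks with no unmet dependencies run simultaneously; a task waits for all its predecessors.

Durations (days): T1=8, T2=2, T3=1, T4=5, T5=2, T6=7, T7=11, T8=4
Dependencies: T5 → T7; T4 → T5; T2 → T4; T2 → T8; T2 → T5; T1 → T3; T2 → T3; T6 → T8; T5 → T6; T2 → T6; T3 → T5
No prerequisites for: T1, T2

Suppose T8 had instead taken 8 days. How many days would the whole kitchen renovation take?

26

Critical path before the change: T1→T3→T5→T6→T8 = 8+1+2+7+4 = 22 giving 22 days.
T8 is on the critical path; changing it to 8 makes that path 26 days.
That remains the longest chain; total 26 days.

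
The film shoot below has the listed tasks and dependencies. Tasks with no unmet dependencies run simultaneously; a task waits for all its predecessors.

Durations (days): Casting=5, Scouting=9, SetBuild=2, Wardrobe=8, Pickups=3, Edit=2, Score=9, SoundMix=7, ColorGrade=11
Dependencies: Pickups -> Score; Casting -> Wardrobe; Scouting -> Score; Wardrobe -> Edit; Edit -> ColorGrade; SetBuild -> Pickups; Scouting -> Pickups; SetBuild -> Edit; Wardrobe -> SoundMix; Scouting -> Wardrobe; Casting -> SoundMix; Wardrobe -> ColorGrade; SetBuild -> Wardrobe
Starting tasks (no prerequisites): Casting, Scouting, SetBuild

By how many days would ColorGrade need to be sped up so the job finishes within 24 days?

6

Current finish: 30 days; target: 24.
ColorGrade is on every critical path, so each day cut from ColorGrade cuts the finish by one (this holds down to a finish of 24).
Need 30 − 24 = 6 days off ColorGrade → ColorGrade becomes 5 days, finish becomes 24.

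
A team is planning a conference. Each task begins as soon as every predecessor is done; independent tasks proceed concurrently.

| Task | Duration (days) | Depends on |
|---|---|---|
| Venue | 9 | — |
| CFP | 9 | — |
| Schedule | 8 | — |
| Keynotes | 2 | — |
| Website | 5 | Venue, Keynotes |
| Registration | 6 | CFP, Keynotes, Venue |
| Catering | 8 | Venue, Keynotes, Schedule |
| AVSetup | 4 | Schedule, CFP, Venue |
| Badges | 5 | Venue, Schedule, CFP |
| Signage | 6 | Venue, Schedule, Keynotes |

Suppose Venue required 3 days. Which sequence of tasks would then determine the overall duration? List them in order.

Critical path before the change: Venue→Catering = 9+8 = 17 giving 17 days.
Venue is on the critical path; changing it to 3 makes that path 11 days.
Now Schedule→Catering = 8+8 = 16 is longest, so the finish becomes 16 days.

Schedule, Catering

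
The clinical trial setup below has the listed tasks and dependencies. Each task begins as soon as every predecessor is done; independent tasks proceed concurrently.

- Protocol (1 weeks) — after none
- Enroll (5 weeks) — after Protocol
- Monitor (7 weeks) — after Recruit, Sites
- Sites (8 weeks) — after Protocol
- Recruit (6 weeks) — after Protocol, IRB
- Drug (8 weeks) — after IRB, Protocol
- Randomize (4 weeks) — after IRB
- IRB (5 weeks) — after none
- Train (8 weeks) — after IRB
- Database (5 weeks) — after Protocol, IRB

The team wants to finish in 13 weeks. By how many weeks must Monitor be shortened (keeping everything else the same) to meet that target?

Current finish: 18 weeks; target: 13.
Monitor is on every critical path, so each week cut from Monitor cuts the finish by one (this holds down to a finish of 13).
Need 18 − 13 = 5 weeks off Monitor → Monitor becomes 2 weeks, finish becomes 13.

5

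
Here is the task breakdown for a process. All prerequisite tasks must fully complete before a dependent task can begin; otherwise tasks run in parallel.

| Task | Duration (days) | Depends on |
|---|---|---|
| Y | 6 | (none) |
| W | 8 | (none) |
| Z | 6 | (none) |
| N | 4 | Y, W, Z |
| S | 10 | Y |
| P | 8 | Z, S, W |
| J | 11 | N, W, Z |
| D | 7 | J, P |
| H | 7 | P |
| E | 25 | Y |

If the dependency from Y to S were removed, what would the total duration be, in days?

Before: longest chain Y→S→P→D = 6+10+8+7 = 31, finish 31.
Without Y→S, S's earliest start moves from 6 to 0.
New critical path: Y→E = 6+25 = 31 ⇒ 31 days.

31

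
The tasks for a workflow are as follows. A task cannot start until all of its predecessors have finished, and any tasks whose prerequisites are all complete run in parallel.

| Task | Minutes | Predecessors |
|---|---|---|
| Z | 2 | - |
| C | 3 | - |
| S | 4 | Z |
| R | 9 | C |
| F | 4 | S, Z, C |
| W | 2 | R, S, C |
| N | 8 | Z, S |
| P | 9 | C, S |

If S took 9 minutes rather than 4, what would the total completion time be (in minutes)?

Baseline: Z→S→P = 2+4+9 = 15 → 15 minutes.
S is on the critical path; changing it to 9 makes that path 20 minutes.
The critical path is still Z→S→P; finish is now 20 minutes.

20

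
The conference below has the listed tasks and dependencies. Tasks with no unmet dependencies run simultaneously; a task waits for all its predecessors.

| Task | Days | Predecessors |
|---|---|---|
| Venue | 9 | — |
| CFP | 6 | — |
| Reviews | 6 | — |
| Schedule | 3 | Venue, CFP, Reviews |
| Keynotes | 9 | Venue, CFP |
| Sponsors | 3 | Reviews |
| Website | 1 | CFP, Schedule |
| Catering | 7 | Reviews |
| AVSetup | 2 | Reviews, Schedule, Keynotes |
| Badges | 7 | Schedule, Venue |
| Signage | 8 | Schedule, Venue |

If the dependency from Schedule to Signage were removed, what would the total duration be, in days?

20

With the dependency in place, Venue→Schedule→Signage = 9+3+8 = 20 sets the finish at 20 days.
Without Schedule→Signage, Signage's earliest start moves from 12 to 9.
The longest chain is now Venue→Keynotes→AVSetup = 9+9+2 = 20, so the plan takes 20 days.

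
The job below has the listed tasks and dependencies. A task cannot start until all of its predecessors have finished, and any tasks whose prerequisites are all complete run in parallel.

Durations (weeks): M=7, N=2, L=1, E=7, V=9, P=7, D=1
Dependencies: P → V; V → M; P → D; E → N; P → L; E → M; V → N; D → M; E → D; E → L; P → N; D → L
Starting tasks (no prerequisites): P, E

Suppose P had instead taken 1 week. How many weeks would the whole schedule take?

17

Actual critical path: P→V→M = 7+9+7 = 23 ⇒ 23 weeks.
P lies on that path, so at 1 week the path becomes 17 weeks.
That remains the longest chain; total 17 weeks.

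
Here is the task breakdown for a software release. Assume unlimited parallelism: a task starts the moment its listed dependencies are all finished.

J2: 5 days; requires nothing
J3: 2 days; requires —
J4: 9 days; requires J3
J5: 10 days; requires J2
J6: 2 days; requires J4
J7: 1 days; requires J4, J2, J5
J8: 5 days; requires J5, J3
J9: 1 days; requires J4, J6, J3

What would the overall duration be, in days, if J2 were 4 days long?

19

The binding path is J2→J5→J8 = 5+10+5 = 20; finish at 20 days.
J2 is on the critical path; changing it to 4 makes that path 19 days.
No other chain overtakes it, so the finish is 19 days.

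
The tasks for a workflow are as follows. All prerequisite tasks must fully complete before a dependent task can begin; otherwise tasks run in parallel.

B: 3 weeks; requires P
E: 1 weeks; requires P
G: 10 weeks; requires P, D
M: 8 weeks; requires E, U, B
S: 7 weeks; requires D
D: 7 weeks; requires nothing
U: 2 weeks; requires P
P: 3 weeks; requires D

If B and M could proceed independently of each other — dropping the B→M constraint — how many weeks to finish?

Before: longest chain D→P→B→M = 7+3+3+8 = 21, finish 21.
Without B→M, M's earliest start moves from 13 to 12.
After: D→P→U→M = 7+3+2+8 = 20 → 20 weeks.

20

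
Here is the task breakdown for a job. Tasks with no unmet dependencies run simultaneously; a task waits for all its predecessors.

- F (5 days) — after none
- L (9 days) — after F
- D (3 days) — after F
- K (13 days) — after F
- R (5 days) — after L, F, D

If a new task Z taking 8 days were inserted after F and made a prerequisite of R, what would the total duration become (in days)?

19

Originally the job takes 19 days.
With Z inserted, R now waits for max(L, F, D, Z).
New critical path: F→L→R = 5+9+5 = 19 ⇒ 19 days.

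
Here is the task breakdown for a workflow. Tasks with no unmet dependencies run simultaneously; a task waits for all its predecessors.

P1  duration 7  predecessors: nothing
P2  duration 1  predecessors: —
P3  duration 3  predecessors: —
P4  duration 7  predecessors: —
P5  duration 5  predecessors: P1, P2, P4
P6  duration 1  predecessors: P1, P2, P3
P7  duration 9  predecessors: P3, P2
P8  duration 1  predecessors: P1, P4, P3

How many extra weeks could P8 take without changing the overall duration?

4

P1→P5 = 7+5 = 12 sets the makespan at 12 weeks.
P8 finishes as early as 8 and must finish by 12.
So P8 can slip 12 − 8 = 4 weeks.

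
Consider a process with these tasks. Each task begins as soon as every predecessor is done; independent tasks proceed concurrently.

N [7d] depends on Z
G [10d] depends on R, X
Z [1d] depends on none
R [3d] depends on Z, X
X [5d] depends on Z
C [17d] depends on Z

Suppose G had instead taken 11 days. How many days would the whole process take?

Actual critical path: Z→X→R→G = 1+5+3+10 = 19 ⇒ 19 days.
Since G is critical, the +1 change carries straight to that chain (now 20 days).
That remains the longest chain; total 20 days.

20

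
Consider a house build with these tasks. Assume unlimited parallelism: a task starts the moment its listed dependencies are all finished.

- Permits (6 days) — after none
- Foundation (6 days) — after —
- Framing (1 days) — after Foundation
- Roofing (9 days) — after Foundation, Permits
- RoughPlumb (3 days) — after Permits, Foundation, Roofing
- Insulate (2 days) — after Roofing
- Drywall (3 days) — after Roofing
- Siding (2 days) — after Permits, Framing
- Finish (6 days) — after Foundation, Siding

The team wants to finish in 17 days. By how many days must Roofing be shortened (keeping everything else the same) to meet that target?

1

Current finish: 18 days; target: 17.
Roofing is on every critical path, so each day cut from Roofing cuts the finish by one (this holds down to a finish of 15).
Need 18 − 17 = 1 day off Roofing → Roofing becomes 8 days, finish becomes 17.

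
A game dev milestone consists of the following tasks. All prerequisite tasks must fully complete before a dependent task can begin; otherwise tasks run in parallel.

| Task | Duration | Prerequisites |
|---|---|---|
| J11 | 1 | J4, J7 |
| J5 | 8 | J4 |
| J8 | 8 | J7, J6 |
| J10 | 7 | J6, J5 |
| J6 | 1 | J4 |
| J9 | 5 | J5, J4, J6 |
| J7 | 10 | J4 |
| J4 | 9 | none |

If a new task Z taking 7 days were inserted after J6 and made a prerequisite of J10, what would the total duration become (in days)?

Originally the game dev milestone takes 27 days.
With Z inserted, J10 now waits for max(J6, J5, Z).
New critical path: J4→J7→J8 = 9+10+8 = 27 ⇒ 27 days.

27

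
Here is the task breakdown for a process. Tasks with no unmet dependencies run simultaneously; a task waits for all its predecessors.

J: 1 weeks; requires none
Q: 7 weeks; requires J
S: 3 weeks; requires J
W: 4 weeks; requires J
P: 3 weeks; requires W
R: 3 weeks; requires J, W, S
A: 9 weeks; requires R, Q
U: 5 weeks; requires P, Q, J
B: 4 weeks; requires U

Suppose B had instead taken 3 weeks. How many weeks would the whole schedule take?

As given, the longest chain is J→W→P→U→B = 1+4+3+5+4 = 17, so the finish is 17 weeks.
Since B is critical, the -1 change carries straight to that chain (now 16 weeks).
New critical path: J→Q→A = 1+7+9 = 17 ⇒ 17 weeks.

17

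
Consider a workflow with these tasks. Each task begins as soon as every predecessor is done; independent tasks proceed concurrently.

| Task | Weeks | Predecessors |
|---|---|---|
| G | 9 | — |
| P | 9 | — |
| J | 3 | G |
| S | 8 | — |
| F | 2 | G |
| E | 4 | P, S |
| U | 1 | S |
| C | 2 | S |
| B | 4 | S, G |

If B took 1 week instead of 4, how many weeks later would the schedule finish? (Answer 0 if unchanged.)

0

Baseline: G→B = 9+4 = 13 → 13 weeks.
Since B is critical, the -3 change carries straight to that chain (now 10 weeks).
New critical path: P→E = 9+4 = 13 ⇒ 13 weeks.
Change in finish: 13 − 13 = +0 weeks.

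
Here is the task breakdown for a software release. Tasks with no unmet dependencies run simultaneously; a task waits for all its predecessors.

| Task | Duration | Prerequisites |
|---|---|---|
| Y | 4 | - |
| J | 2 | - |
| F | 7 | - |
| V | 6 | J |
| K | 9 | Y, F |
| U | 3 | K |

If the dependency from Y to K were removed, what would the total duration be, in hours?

Original critical path: F→K→U = 7+9+3 = 19 ⇒ 19 hours.
Dropping Y→K doesn't change K's earliest start (7); another predecessor still binds.
After: F→K→U = 7+9+3 = 19 → 19 hours.

19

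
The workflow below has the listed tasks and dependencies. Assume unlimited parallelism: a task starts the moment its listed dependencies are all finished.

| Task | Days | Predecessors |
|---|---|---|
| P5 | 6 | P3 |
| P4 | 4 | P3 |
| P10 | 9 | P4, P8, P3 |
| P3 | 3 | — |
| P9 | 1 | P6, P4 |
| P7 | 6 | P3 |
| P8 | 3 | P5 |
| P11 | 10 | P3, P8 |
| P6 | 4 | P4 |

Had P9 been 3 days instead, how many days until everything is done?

Critical path before the change: P3→P5→P8→P11 = 3+6+3+10 = 22 giving 22 days.
P9 has 10 days of float (longest path through it is 12).
That remains the longest chain; total 22 days.

22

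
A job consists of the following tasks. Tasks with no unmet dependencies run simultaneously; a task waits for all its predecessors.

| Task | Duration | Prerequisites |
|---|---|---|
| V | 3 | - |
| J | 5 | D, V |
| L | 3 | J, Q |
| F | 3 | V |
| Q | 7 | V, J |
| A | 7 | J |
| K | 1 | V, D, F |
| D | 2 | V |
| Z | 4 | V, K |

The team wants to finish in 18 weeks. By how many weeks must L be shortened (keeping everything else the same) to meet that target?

Current finish: 20 weeks; target: 18.
L is on every critical path, so each week cut from L cuts the finish by one (this holds down to a finish of 18).
Need 20 − 18 = 2 weeks off L → L becomes 1 week, finish becomes 18.

2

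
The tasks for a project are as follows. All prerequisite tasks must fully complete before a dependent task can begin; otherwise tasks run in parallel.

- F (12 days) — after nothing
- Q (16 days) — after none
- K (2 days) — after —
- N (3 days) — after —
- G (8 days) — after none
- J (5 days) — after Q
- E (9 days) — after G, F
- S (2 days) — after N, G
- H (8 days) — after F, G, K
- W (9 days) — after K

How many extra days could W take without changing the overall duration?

10

F→E = 12+9 = 21 sets the makespan at 21 days.
W finishes as early as 11 and must finish by 21.
Float = 21 − 11 = 10.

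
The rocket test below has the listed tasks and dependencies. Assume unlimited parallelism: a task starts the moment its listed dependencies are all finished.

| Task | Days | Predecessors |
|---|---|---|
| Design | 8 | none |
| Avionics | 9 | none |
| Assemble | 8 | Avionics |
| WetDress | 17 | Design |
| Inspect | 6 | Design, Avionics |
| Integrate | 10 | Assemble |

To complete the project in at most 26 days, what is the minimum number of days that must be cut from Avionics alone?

Current finish: 27 days; target: 26.
Avionics is on every critical path, so each day cut from Avionics cuts the finish by one (this holds down to a finish of 25).
Need 27 − 26 = 1 day off Avionics → Avionics becomes 8 days, finish becomes 26.

1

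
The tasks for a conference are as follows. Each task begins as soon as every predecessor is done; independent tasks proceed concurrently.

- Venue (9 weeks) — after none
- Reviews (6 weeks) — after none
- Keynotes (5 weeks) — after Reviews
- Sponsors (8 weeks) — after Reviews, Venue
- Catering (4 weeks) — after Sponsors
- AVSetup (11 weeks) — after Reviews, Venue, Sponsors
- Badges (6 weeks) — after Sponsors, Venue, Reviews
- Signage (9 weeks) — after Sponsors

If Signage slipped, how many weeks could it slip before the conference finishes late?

2

Critical path: Venue→Sponsors→AVSetup = 9+8+11 = 28, so the finish is 28 weeks.
Longest path through Signage: 26 weeks (earliest finish 26, latest finish 28).
Float = 28 − 26 = 2.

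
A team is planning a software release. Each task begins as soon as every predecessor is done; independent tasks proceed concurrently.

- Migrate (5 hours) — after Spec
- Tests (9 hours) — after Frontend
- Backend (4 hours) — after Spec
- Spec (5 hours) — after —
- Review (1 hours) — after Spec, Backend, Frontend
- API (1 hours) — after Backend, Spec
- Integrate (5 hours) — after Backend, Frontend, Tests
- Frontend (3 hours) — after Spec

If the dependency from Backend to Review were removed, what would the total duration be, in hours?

22

With the dependency in place, Spec→Frontend→Tests→Integrate = 5+3+9+5 = 22 sets the finish at 22 hours.
Without Backend→Review, Review's earliest start moves from 9 to 8.
After: Spec→Frontend→Tests→Integrate = 5+3+9+5 = 22 → 22 hours.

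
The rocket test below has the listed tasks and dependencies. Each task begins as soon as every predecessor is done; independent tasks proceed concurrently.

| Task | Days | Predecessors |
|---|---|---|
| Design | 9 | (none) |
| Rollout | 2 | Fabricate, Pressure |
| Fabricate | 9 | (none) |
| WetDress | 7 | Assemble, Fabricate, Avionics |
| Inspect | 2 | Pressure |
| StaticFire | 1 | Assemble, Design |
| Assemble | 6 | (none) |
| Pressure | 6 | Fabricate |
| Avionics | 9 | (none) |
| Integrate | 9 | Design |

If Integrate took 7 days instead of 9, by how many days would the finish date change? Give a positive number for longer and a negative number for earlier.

As given, the longest chain is Design→Integrate = 9+9 = 18, so the finish is 18 days.
Integrate is on the critical path; changing it to 7 makes that path 16 days.
The binding chain switches to Fabricate→Pressure→Inspect = 9+6+2 = 17; finish 17 days.
Change in finish: 17 − 18 = -1 days.

-1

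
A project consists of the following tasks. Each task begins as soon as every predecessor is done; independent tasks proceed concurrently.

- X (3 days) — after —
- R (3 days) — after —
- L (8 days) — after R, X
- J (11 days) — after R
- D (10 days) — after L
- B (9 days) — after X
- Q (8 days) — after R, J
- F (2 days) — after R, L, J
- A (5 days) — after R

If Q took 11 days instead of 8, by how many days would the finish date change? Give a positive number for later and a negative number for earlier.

3

The binding path is R→J→Q = 3+11+8 = 22; finish at 22 days.
Q is on the critical path; changing it to 11 makes that path 25 days.
That remains the longest chain; total 25 days.
Change in finish: 25 − 22 = +3 days.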